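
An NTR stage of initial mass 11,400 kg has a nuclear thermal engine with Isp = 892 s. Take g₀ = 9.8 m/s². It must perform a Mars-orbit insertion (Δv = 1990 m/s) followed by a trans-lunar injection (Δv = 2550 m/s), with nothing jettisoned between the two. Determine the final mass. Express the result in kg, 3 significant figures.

final mass ≈ 6780 kg

v_e = Isp · g₀ = 892 × 9.8 = 8741.6 m/s.
After the first burn: m = 11400 × exp(−1990/8741.6) = 11400 × 0.79641 = 9,079.07 kg.
After the second burn: m = 9,079.07 × exp(−2550/8741.6) = 9,079.07 × 0.74699 = 6,781.97 kg.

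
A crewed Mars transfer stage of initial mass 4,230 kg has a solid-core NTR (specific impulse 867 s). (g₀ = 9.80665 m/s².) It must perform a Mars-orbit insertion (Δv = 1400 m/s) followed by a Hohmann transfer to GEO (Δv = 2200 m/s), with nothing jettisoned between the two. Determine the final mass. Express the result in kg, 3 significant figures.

v_e = Isp · g₀ = 867 × 9.80665 = 8502.4 m/s.
After the first burn: m = 4230 × exp(−1400/8502.4) = 4230 × 0.84818 = 3,587.8 kg.
After the second burn: m = 3,587.8 × exp(−2200/8502.4) = 3,587.8 × 0.77201 = 2,769.82 kg.

final mass ≈ 2770 kg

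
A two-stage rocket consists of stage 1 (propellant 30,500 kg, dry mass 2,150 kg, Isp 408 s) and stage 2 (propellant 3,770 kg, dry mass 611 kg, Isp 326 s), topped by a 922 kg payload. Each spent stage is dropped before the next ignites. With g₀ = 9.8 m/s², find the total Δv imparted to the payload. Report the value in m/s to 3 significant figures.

Ignition mass of stage 1 = 30,500+2,150 + 3,770+611 + 922 = 37,953 kg.
Stage 1: m₀ = 37,953 kg, m_f = 37,953 − 30,500 = 7,453 kg; Δv = 408×9.8×ln(5.092) = 3998.4×1.6277 ≈ 6508 m/s.
Stage 2: m₀ = 5,303 kg, m_f = 5,303 − 3,770 = 1,533 kg; Δv = 326×9.8×ln(3.459) = 3194.8×1.2410 ≈ 3965 m/s.
Total Δv = 6508 + 3965 = 10473 m/s.

Δv ≈ 10500 m/s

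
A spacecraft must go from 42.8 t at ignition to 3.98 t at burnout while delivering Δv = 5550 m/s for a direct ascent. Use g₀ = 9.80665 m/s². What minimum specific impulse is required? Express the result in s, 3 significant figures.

Isp ≈ 238 s

ln(m₀/m_f) = ln(42800/3980) = ln(10.75) = 2.3753.
Rocket equation: v_e = Δv / ln(m₀/m_f) = 5550 / 2.3753 = 2336.6 m/s.
Isp = v_e / g₀ = 2336.6 / 9.80665 = 238.3 s.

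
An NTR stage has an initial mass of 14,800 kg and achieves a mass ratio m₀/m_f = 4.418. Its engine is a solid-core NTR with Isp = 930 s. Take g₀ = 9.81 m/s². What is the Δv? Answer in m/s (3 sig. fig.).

v_e = Isp · g₀ = 930 × 9.81 = 9123.3 m/s.
By the Tsiolkovsky rocket equation, Δv = v_e · ln(4.418) = 9123.3 × 1.4857 ≈ 13554.4 m/s.

Δv ≈ 13600 m/s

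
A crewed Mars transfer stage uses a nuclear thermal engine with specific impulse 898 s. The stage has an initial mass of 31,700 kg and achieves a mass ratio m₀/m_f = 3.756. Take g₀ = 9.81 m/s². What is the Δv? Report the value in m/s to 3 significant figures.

Δv ≈ 11700 m/s

v_e = Isp · g₀ = 898 × 9.81 = 8809.4 m/s.
Δv = v_e · ln(3.756) = 8809.4 × 1.3234 ≈ 11657.9 m/s.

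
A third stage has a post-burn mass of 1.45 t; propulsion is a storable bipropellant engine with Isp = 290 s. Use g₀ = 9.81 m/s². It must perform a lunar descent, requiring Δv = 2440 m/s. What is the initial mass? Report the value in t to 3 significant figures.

v_e = Isp · g₀ = 290 × 9.81 = 2844.9 m/s.
Using Δv = v_e ln(m₀/m_f): m₀/m_f = exp(Δv / v_e) = exp(2440 / 2844.9) = exp(0.8577) = 2.3577.
m₀ = m_f × 2.3577 = 1.45 × 2.3577 = 3.41867 t.

initial mass ≈ 3.42 t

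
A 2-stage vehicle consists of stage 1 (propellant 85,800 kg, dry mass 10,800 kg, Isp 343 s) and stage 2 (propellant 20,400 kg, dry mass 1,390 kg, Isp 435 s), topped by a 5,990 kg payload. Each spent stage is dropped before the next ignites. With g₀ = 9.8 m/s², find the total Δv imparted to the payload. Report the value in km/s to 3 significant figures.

Ignition mass of stage 1 = 85,800+10,800 + 20,400+1,390 + 5,990 = 124,380 kg.
Stage 1: m₀ = 124,380 kg, m_f = 124,380 − 85,800 = 38,580 kg; Δv = 343×9.8×ln(3.224) = 3361.4×1.1706 ≈ 3935 m/s.
Stage 2: m₀ = 27,780 kg, m_f = 27,780 − 20,400 = 7,380 kg; Δv = 435×9.8×ln(3.764) = 4263.0×1.3255 ≈ 5651 m/s.
Total Δv = 3935 + 5651 = 9586 m/s.

Δv ≈ 9.59 km/s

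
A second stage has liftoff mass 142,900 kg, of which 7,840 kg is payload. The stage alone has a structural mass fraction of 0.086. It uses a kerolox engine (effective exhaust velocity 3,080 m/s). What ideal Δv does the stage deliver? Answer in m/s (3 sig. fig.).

Stage wet mass = m₀ − payload = 142,900 − 7,840 = 135,060 kg.
Stage dry mass = ε × stage wet mass = 0.086 × 135,060 = 11,615.2 kg.
Burnout mass m_f = stage dry + payload = 11,615.2 + 7,840 = 19,455.2 kg.
By the Tsiolkovsky rocket equation, Δv = v_e · ln(142,900/19,455.2) = 3080.0 × ln(7.345) = 3080.0 × 1.9940 ≈ 6142 m/s.

Δv ≈ 6140 m/s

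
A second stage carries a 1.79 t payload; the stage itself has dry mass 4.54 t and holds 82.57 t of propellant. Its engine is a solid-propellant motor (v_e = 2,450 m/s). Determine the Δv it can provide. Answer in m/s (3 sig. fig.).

m₀ = payload + dry + propellant = 1.79 + 4.54 + 82.57 = 88.9 t.
m_f = payload + dry = 1.79 + 4.54 = 6.33 t.
Δv = v_e · ln(m₀/m_f) = 2450.0 × ln(14.04) = 2450.0 × 2.6422 ≈ 6473.4 m/s.

Δv ≈ 6470 m/s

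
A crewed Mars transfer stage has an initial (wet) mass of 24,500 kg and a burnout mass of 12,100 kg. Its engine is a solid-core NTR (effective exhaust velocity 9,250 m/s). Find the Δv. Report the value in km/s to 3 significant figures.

Δv = v_e · ln(m₀/m_f) = 9250.0 × ln(2.025) = 9250.0 × 0.7055 ≈ 6525.6 m/s.

Δv ≈ 6.53 km/s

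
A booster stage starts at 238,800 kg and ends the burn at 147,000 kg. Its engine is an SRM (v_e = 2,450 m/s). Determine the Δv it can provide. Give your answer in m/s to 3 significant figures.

Using Δv = v_e ln(m₀/m_f): Δv = v_e · ln(m₀/m_f) = 2450.0 × ln(1.624) = 2450.0 × 0.4852 ≈ 1188.7 m/s.

Δv ≈ 1190 m/s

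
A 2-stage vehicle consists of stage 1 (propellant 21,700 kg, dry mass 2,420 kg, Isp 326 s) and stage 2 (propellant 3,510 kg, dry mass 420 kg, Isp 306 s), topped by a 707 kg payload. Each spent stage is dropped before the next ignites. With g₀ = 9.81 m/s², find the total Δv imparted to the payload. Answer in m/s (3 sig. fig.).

Ignition mass of stage 1 = 21,700+2,420 + 3,510+420 + 707 = 28,757 kg.
Stage 1: m₀ = 28,757 kg, m_f = 28,757 − 21,700 = 7,057 kg; Δv = 326×9.81×ln(4.075) = 3198.1×1.4049 ≈ 4493 m/s.
Stage 2: m₀ = 4,637 kg, m_f = 4,637 − 3,510 = 1,127 kg; Δv = 306×9.81×ln(4.114) = 3001.9×1.4145 ≈ 4246 m/s.
Total Δv = 4493 + 4246 = 8739 m/s.

Δv ≈ 8740 m/s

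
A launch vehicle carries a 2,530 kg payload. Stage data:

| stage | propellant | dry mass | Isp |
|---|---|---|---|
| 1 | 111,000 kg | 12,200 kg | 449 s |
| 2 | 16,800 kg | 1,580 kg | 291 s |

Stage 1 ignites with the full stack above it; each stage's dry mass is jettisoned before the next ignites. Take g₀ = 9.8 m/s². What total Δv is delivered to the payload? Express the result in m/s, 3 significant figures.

Ignition mass of stage 1 = 111,000+12,200 + 16,800+1,580 + 2,530 = 144,110 kg.
Stage 1: m₀ = 144,110 kg, m_f = 144,110 − 111,000 = 33,110 kg; Δv = 449×9.8×ln(4.352) = 4400.2×1.4707 ≈ 6472 m/s.
Stage 2: m₀ = 20,910 kg, m_f = 20,910 − 16,800 = 4,110 kg; Δv = 291×9.8×ln(5.088) = 2851.8×1.6268 ≈ 4639 m/s.
Total Δv = 6472 + 4639 = 11111 m/s.

Δv ≈ 11100 m/s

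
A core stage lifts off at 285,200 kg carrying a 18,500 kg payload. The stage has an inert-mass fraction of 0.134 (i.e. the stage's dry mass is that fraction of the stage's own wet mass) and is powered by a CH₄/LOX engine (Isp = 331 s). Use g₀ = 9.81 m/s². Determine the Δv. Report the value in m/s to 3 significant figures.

Δv ≈ 5390 m/s

Stage wet mass = m₀ − payload = 285,200 − 18,500 = 266,700 kg.
Stage dry mass = ε × stage wet mass = 0.134 × 266,700 = 35,737.8 kg.
Burnout mass m_f = stage dry + payload = 35,737.8 + 18,500 = 54,237.8 kg.
v_e = Isp · g₀ = 331 × 9.81 = 3247.1 m/s.
Δv = v_e · ln(285,200/54,237.8) = 3247.1 × ln(5.258) = 3247.1 × 1.6598 ≈ 5390 m/s.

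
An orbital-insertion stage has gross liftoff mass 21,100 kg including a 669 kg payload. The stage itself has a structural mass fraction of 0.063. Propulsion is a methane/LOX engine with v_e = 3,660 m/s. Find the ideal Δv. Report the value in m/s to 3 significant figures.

Δv ≈ 8700 m/s

Stage wet mass = m₀ − payload = 21,100 − 669 = 20,431 kg.
Stage dry mass = ε × stage wet mass = 0.063 × 20,431 = 1,287.15 kg.
Burnout mass m_f = stage dry + payload = 1,287.15 + 669 = 1,956.15 kg.
From the ideal rocket equation, Δv = v_e · ln(21,100/1,956.15) = 3660.0 × ln(10.79) = 3660.0 × 2.3783 ≈ 8705 m/s.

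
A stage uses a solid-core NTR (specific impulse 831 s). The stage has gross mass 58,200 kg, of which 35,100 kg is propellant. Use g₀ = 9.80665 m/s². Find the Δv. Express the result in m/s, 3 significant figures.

v_e = Isp · g₀ = 831 × 9.80665 = 8149.3 m/s.
m_f = m₀ − m_prop = 58,200 − 35,100 = 23,100 kg.
Δv = v_e · ln(m₀/m_f) = 8149.3 × ln(2.519) = 8149.3 × 0.9241 ≈ 7530.4 m/s.

Δv ≈ 7530 m/s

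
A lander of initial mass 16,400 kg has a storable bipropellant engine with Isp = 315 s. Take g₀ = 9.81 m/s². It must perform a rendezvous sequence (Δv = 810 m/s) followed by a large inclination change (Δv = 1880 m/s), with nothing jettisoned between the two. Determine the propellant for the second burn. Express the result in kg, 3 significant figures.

propellant for the second burn ≈ 5750 kg

v_e = Isp · g₀ = 315 × 9.81 = 3090.2 m/s.
After the first burn: m = 16400 × exp(−810/3090.2) = 16400 × 0.76942 = 12,618.5 kg.
After the second burn: m = 12,618.5 × exp(−1880/3090.2) = 12,618.5 × 0.54423 = 6,867.37 kg.
Second-burn propellant = 12,618.5 − 6,867.37 = 5,751.13 kg.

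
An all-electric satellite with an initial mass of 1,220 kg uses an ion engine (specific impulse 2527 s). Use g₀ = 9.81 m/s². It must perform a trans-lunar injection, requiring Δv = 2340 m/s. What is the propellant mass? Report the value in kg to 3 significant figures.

v_e = Isp · g₀ = 2527 × 9.81 = 24789.9 m/s.
By the Tsiolkovsky rocket equation, m₀/m_f = exp(Δv / v_e) = exp(2340 / 24789.9) = exp(0.0944) = 1.0990.
m_f = 1,220 / 1.0990 = 1,110.1 kg, so propellant = m₀ − m_f = 1,220 − 1,110.1 = 109.9 kg.

propellant mass ≈ 110 kg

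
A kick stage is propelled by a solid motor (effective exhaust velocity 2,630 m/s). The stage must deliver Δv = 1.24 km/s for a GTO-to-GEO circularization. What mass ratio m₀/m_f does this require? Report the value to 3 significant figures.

Rocket equation: m₀/m_f = exp(Δv / v_e) = exp(1240 / 2630.0) = exp(0.4715) = 1.6024.

mass ratio ≈ 1.60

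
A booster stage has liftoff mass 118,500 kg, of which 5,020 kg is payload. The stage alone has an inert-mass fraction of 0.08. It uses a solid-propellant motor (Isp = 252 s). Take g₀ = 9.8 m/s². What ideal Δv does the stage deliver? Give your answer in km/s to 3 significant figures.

Δv ≈ 5.26 km/s

Stage wet mass = m₀ − payload = 118,500 − 5,020 = 113,480 kg.
Stage dry mass = ε × stage wet mass = 0.08 × 113,480 = 9,078.4 kg.
Burnout mass m_f = stage dry + payload = 9,078.4 + 5,020 = 14,098.4 kg.
v_e = Isp · g₀ = 252 × 9.8 = 2469.6 m/s.
Using Δv = v_e ln(m₀/m_f): Δv = v_e · ln(118,500/14,098.4) = 2469.6 × ln(8.405) = 2469.6 × 2.1289 ≈ 5257 m/s.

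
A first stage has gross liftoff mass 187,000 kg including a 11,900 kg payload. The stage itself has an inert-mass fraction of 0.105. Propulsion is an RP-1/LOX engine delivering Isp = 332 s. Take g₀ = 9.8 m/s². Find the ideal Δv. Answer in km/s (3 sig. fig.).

Δv ≈ 5.92 km/s

Stage wet mass = m₀ − payload = 187,000 − 11,900 = 175,100 kg.
Stage dry mass = ε × stage wet mass = 0.105 × 175,100 = 18,385.5 kg.
Burnout mass m_f = stage dry + payload = 18,385.5 + 11,900 = 30,285.5 kg.
v_e = Isp · g₀ = 332 × 9.8 = 3253.6 m/s.
Δv = v_e · ln(187,000/30,285.5) = 3253.6 × ln(6.175) = 3253.6 × 1.8204 ≈ 5923 m/s.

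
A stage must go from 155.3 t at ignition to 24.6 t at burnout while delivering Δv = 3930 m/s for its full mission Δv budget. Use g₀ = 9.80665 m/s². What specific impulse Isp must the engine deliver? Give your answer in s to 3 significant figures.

ln(m₀/m_f) = ln(155300/24600) = ln(6.313) = 1.8426.
From the ideal rocket equation, v_e = Δv / ln(m₀/m_f) = 3930 / 1.8426 = 2132.8 m/s.
Isp = v_e / g₀ = 2132.8 / 9.80665 = 217.5 s.

Isp ≈ 217 s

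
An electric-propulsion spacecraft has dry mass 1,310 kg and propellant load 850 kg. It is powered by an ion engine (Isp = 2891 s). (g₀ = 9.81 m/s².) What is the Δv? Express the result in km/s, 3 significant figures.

v_e = Isp · g₀ = 2891 × 9.81 = 28360.7 m/s.
m₀ = m_dry + m_prop = 1,310 + 850 = 2,160 kg.
By the Tsiolkovsky rocket equation, Δv = v_e · ln(m₀/m_f) = 28360.7 × ln(1.649) = 28360.7 × 0.5001 ≈ 14182.7 m/s.

Δv ≈ 14.2 km/s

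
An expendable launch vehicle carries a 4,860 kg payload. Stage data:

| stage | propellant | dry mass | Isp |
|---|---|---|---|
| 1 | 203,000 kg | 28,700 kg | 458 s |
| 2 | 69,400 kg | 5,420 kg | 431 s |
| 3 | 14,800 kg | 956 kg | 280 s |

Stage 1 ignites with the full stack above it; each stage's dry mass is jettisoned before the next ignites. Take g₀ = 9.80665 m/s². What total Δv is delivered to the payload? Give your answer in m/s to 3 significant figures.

Δv ≈ 13300 m/s

Ignition mass of stage 1 = 203,000+28,700 + 69,400+5,420 + 14,800+956 + 4,860 = 327,136 kg.
Stage 1: m₀ = 327,136 kg, m_f = 327,136 − 203,000 = 124,136 kg; Δv = 458×9.80665×ln(2.635) = 4491.4×0.9690 ≈ 4352 m/s.
Stage 2: m₀ = 95,436 kg, m_f = 95,436 − 69,400 = 26,036 kg; Δv = 431×9.80665×ln(3.666) = 4226.7×1.2990 ≈ 5490 m/s.
Stage 3: m₀ = 20,616 kg, m_f = 20,616 − 14,800 = 5,816 kg; Δv = 280×9.80665×ln(3.545) = 2745.9×1.2655 ≈ 3475 m/s.
Total Δv = 4352 + 5490 + 3475 = 13317 m/s.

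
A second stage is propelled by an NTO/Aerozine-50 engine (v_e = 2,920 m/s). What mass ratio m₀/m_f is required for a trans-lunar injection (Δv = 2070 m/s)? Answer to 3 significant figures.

mass ratio ≈ 2.03

m₀/m_f = exp(Δv / v_e) = exp(2070 / 2920.0) = exp(0.7089) = 2.0318.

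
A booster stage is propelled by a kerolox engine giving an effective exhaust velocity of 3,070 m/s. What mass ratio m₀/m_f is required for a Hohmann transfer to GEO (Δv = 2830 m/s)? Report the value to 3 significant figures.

mass ratio ≈ 2.51

By the Tsiolkovsky rocket equation, m₀/m_f = exp(Δv / v_e) = exp(2830 / 3070.0) = exp(0.9218) = 2.5139.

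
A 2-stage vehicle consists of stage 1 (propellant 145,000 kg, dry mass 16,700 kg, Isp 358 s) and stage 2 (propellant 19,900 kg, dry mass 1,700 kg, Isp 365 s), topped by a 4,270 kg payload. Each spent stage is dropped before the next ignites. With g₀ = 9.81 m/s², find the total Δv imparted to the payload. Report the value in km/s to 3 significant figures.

Δv ≈ 10.5 km/s

Ignition mass of stage 1 = 145,000+16,700 + 19,900+1,700 + 4,270 = 187,570 kg.
Stage 1: m₀ = 187,570 kg, m_f = 187,570 − 145,000 = 42,570 kg; Δv = 358×9.81×ln(4.406) = 3512.0×1.4830 ≈ 5208 m/s.
Stage 2: m₀ = 25,870 kg, m_f = 25,870 − 19,900 = 5,970 kg; Δv = 365×9.81×ln(4.333) = 3580.7×1.4663 ≈ 5250 m/s.
Total Δv = 5208 + 5250 = 10458 m/s.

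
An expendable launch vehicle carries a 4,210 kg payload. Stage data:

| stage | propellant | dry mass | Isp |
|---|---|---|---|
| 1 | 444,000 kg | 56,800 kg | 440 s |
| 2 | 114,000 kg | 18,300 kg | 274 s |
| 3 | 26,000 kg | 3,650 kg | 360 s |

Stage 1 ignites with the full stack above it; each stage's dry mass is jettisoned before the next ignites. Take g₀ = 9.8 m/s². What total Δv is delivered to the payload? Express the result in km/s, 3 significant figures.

Ignition mass of stage 1 = 444,000+56,800 + 114,000+18,300 + 26,000+3,650 + 4,210 = 666,960 kg.
Stage 1: m₀ = 666,960 kg, m_f = 666,960 − 444,000 = 222,960 kg; Δv = 440×9.8×ln(2.991) = 4312.0×1.0957 ≈ 4725 m/s.
Stage 2: m₀ = 166,160 kg, m_f = 166,160 − 114,000 = 52,160 kg; Δv = 274×9.8×ln(3.186) = 2685.2×1.1586 ≈ 3111 m/s.
Stage 3: m₀ = 33,860 kg, m_f = 33,860 − 26,000 = 7,860 kg; Δv = 360×9.8×ln(4.308) = 3528.0×1.4604 ≈ 5152 m/s.
Total Δv = 4725 + 3111 + 5152 = 12988 m/s.

Δv ≈ 13.0 km/s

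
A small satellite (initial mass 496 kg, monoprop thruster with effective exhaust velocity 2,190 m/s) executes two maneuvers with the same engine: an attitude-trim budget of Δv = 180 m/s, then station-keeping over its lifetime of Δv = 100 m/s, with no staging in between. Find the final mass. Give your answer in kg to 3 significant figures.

After the first burn: m = 496 × exp(−180/2190.0) = 496 × 0.92110 = 456.866 kg.
After the second burn: m = 456.866 × exp(−100/2190.0) = 456.866 × 0.95536 = 436.472 kg.

final mass ≈ 436 kg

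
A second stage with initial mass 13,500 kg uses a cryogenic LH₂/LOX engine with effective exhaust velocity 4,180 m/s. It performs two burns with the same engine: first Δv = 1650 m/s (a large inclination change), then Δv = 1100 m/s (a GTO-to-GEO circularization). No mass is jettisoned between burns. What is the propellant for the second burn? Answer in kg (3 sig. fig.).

After the first burn: m = 13500 × exp(−1650/4180.0) = 13500 × 0.67386 = 9,097.11 kg.
After the second burn: m = 9,097.11 × exp(−1100/4180.0) = 9,097.11 × 0.76862 = 6,992.22 kg.
Second-burn propellant = 9,097.11 − 6,992.22 = 2,104.89 kg.

propellant for the second burn ≈ 2100 kg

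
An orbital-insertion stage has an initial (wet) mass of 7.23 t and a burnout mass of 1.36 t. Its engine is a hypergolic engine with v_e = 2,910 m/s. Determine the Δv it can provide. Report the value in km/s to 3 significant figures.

By the Tsiolkovsky rocket equation, Δv = v_e · ln(m₀/m_f) = 2910.0 × ln(5.316) = 2910.0 × 1.6708 ≈ 4861.9 m/s.

Δv ≈ 4.86 km/s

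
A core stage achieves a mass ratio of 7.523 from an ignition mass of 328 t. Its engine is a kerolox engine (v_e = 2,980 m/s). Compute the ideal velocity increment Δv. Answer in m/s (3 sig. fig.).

Δv ≈ 6010 m/s

Δv = v_e · ln(7.523) = 2980.0 × 2.0180 ≈ 6013.5 m/s.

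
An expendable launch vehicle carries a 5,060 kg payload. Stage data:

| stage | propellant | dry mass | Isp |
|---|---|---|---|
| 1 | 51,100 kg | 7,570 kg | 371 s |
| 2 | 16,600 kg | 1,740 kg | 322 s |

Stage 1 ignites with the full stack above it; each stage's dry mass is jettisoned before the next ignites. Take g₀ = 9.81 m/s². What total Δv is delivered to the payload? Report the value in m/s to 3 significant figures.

Δv ≈ 7450 m/s

Ignition mass of stage 1 = 51,100+7,570 + 16,600+1,740 + 5,060 = 82,070 kg.
Stage 1: m₀ = 82,070 kg, m_f = 82,070 − 51,100 = 30,970 kg; Δv = 371×9.81×ln(2.65) = 3639.5×0.9746 ≈ 3547 m/s.
Stage 2: m₀ = 23,400 kg, m_f = 23,400 − 16,600 = 6,800 kg; Δv = 322×9.81×ln(3.441) = 3158.8×1.2358 ≈ 3904 m/s.
Total Δv = 3547 + 3904 = 7451 m/s.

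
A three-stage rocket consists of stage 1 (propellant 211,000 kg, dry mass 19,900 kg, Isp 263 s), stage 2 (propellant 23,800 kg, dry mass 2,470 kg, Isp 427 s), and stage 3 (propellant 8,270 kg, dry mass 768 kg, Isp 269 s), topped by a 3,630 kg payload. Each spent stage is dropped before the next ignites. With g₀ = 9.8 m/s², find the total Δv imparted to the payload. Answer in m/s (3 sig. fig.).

Ignition mass of stage 1 = 211,000+19,900 + 23,800+2,470 + 8,270+768 + 3,630 = 269,838 kg.
Stage 1: m₀ = 269,838 kg, m_f = 269,838 − 211,000 = 58,838 kg; Δv = 263×9.8×ln(4.586) = 2577.4×1.5230 ≈ 3925 m/s.
Stage 2: m₀ = 38,938 kg, m_f = 38,938 − 23,800 = 15,138 kg; Δv = 427×9.8×ln(2.572) = 4184.6×0.9448 ≈ 3953 m/s.
Stage 3: m₀ = 12,668 kg, m_f = 12,668 − 8,270 = 4,398 kg; Δv = 269×9.8×ln(2.88) = 2636.2×1.0579 ≈ 2789 m/s.
Total Δv = 3925 + 3953 + 2789 = 10667 m/s.

Δv ≈ 10700 m/s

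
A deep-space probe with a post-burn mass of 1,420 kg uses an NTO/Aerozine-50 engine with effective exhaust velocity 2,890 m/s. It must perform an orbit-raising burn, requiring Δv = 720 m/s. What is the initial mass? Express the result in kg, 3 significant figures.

m₀/m_f = exp(Δv / v_e) = exp(720 / 2890.0) = exp(0.2491) = 1.2829.
m₀ = m_f × 1.2829 = 1,420 × 1.2829 = 1,821.72 kg.

initial mass ≈ 1820 kg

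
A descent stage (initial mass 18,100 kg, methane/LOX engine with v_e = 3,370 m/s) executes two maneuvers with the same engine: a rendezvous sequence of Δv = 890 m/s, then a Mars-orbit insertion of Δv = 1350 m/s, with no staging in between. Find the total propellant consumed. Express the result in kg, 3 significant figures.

total propellant consumed ≈ 8790 kg

After the first burn: m = 18100 × exp(−890/3370.0) = 18100 × 0.76790 = 13,899 kg.
After the second burn: m = 13,899 × exp(−1350/3370.0) = 13,899 × 0.66992 = 9,311.22 kg.
Total propellant = m₀ − m_final = 18100 − 9,311.22 = 8,788.78 kg.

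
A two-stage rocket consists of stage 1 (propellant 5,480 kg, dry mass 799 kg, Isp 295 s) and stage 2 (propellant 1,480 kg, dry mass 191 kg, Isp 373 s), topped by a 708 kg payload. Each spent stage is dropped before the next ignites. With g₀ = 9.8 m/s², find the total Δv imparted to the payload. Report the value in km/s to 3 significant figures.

Ignition mass of stage 1 = 5,480+799 + 1,480+191 + 708 = 8,658 kg.
Stage 1: m₀ = 8,658 kg, m_f = 8,658 − 5,480 = 3,178 kg; Δv = 295×9.8×ln(2.724) = 2891.0×1.0022 ≈ 2897 m/s.
Stage 2: m₀ = 2,379 kg, m_f = 2,379 − 1,480 = 899 kg; Δv = 373×9.8×ln(2.646) = 3655.4×0.9732 ≈ 3557 m/s.
Total Δv = 2897 + 3557 = 6454 m/s.

Δv ≈ 6.45 km/s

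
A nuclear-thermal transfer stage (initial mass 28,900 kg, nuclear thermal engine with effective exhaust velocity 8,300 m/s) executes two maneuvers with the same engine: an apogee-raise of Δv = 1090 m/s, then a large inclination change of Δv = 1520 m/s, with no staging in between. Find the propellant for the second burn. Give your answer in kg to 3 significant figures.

propellant for the second burn ≈ 4240 kg

After the first burn: m = 28900 × exp(−1090/8300.0) = 28900 × 0.87693 = 25,343.3 kg.
After the second burn: m = 25,343.3 × exp(−1520/8300.0) = 25,343.3 × 0.83266 = 21,102.4 kg.
Second-burn propellant = 25,343.3 − 21,102.4 = 4,240.9 kg.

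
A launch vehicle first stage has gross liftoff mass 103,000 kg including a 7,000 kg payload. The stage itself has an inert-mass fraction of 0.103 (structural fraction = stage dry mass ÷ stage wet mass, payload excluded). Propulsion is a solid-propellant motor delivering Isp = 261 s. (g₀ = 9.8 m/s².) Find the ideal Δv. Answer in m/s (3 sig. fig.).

Δv ≈ 4620 m/s

Stage wet mass = m₀ − payload = 103,000 − 7,000 = 96,000 kg.
Stage dry mass = ε × stage wet mass = 0.103 × 96,000 = 9,888 kg.
Burnout mass m_f = stage dry + payload = 9,888 + 7,000 = 16,888 kg.
v_e = Isp · g₀ = 261 × 9.8 = 2557.8 m/s.
Δv = v_e · ln(103,000/16,888) = 2557.8 × ln(6.099) = 2557.8 × 1.8081 ≈ 4625 m/s.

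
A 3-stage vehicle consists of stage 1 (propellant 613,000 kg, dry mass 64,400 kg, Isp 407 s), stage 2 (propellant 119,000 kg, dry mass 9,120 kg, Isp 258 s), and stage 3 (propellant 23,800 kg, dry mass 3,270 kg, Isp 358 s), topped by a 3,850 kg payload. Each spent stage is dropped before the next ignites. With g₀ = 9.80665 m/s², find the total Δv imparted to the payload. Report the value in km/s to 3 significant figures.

Δv ≈ 13.9 km/s

Ignition mass of stage 1 = 613,000+64,400 + 119,000+9,120 + 23,800+3,270 + 3,850 = 836,440 kg.
Stage 1: m₀ = 836,440 kg, m_f = 836,440 − 613,000 = 223,440 kg; Δv = 407×9.80665×ln(3.743) = 3991.3×1.3200 ≈ 5269 m/s.
Stage 2: m₀ = 159,040 kg, m_f = 159,040 − 119,000 = 40,040 kg; Δv = 258×9.80665×ln(3.972) = 2530.1×1.3793 ≈ 3490 m/s.
Stage 3: m₀ = 30,920 kg, m_f = 30,920 − 23,800 = 7,120 kg; Δv = 358×9.80665×ln(4.343) = 3510.8×1.4685 ≈ 5156 m/s.
Total Δv = 5269 + 3490 + 5156 = 13915 m/s.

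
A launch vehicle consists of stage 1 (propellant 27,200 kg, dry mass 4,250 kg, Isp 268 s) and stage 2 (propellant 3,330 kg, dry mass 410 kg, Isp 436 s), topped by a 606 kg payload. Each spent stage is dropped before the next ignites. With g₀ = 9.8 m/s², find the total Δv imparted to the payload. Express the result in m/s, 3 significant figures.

Ignition mass of stage 1 = 27,200+4,250 + 3,330+410 + 606 = 35,796 kg.
Stage 1: m₀ = 35,796 kg, m_f = 35,796 − 27,200 = 8,596 kg; Δv = 268×9.8×ln(4.164) = 2626.4×1.4265 ≈ 3747 m/s.
Stage 2: m₀ = 4,346 kg, m_f = 4,346 − 3,330 = 1,016 kg; Δv = 436×9.8×ln(4.278) = 4272.8×1.4534 ≈ 6210 m/s.
Total Δv = 3747 + 6210 = 9957 m/s.

Δv ≈ 9960 m/s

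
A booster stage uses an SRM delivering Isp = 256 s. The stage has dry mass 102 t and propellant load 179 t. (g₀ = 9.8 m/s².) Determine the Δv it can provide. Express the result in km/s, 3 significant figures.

v_e = Isp · g₀ = 256 × 9.8 = 2508.8 m/s.
m₀ = m_dry + m_prop = 102 + 179 = 281 t.
Rocket equation: Δv = v_e · ln(m₀/m_f) = 2508.8 × ln(2.755) = 2508.8 × 1.0134 ≈ 2542.4 m/s.

Δv ≈ 2.54 km/s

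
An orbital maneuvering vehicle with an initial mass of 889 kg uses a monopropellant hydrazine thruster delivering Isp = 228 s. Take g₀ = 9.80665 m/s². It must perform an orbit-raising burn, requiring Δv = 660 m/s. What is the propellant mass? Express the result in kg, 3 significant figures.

propellant mass ≈ 227 kg

v_e = Isp · g₀ = 228 × 9.80665 = 2235.9 m/s.
From the ideal rocket equation, m₀/m_f = exp(Δv / v_e) = exp(660 / 2235.9) = exp(0.2952) = 1.3434.
m_f = 889 / 1.3434 = 661.754 kg, so propellant = m₀ − m_f = 889 − 661.754 = 227.246 kg.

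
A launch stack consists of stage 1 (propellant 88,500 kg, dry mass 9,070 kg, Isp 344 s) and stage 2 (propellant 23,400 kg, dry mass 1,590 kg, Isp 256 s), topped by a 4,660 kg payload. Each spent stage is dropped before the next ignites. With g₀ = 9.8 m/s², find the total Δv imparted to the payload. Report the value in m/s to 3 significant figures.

Ignition mass of stage 1 = 88,500+9,070 + 23,400+1,590 + 4,660 = 127,220 kg.
Stage 1: m₀ = 127,220 kg, m_f = 127,220 − 88,500 = 38,720 kg; Δv = 344×9.8×ln(3.286) = 3371.2×1.1896 ≈ 4010 m/s.
Stage 2: m₀ = 29,650 kg, m_f = 29,650 − 23,400 = 6,250 kg; Δv = 256×9.8×ln(4.744) = 2508.8×1.5569 ≈ 3906 m/s.
Total Δv = 4010 + 3906 = 7916 m/s.

Δv ≈ 7920 m/s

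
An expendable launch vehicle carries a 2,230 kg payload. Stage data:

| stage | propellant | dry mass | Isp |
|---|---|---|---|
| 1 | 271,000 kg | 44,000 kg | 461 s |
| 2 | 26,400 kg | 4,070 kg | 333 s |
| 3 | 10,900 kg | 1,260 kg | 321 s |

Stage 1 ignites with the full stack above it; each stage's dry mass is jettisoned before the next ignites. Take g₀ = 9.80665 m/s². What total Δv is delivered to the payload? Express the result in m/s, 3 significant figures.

Δv ≈ 13700 m/s

Ignition mass of stage 1 = 271,000+44,000 + 26,400+4,070 + 10,900+1,260 + 2,230 = 359,860 kg.
Stage 1: m₀ = 359,860 kg, m_f = 359,860 − 271,000 = 88,860 kg; Δv = 461×9.80665×ln(4.05) = 4520.9×1.3987 ≈ 6323 m/s.
Stage 2: m₀ = 44,860 kg, m_f = 44,860 − 26,400 = 18,460 kg; Δv = 333×9.80665×ln(2.43) = 3265.6×0.8879 ≈ 2900 m/s.
Stage 3: m₀ = 14,390 kg, m_f = 14,390 − 10,900 = 3,490 kg; Δv = 321×9.80665×ln(4.123) = 3147.9×1.4166 ≈ 4459 m/s.
Total Δv = 6323 + 2900 + 4459 = 13682 m/s.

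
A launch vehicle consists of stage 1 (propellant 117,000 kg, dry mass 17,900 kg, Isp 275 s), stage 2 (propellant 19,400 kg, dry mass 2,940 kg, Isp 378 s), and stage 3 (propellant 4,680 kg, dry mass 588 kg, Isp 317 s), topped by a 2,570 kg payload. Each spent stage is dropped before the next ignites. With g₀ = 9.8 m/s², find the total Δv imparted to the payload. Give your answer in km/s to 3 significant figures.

Ignition mass of stage 1 = 117,000+17,900 + 19,400+2,940 + 4,680+588 + 2,570 = 165,078 kg.
Stage 1: m₀ = 165,078 kg, m_f = 165,078 − 117,000 = 48,078 kg; Δv = 275×9.8×ln(3.434) = 2695.0×1.2336 ≈ 3325 m/s.
Stage 2: m₀ = 30,178 kg, m_f = 30,178 − 19,400 = 10,778 kg; Δv = 378×9.8×ln(2.8) = 3704.4×1.0296 ≈ 3814 m/s.
Stage 3: m₀ = 7,838 kg, m_f = 7,838 − 4,680 = 3,158 kg; Δv = 317×9.8×ln(2.482) = 3106.6×0.9090 ≈ 2824 m/s.
Total Δv = 3325 + 3814 + 2824 = 9963 m/s.

Δv ≈ 9.96 km/s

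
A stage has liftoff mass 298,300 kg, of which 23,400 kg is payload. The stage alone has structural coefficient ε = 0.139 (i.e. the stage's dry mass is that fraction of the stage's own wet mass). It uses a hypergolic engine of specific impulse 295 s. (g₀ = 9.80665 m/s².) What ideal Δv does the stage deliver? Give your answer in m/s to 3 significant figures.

Stage wet mass = m₀ − payload = 298,300 − 23,400 = 274,900 kg.
Stage dry mass = ε × stage wet mass = 0.139 × 274,900 = 38,211.1 kg.
Burnout mass m_f = stage dry + payload = 38,211.1 + 23,400 = 61,611.1 kg.
v_e = Isp · g₀ = 295 × 9.80665 = 2893.0 m/s.
Δv = v_e · ln(298,300/61,611.1) = 2893.0 × ln(4.842) = 2893.0 × 1.5773 ≈ 4563 m/s.

Δv ≈ 4560 m/s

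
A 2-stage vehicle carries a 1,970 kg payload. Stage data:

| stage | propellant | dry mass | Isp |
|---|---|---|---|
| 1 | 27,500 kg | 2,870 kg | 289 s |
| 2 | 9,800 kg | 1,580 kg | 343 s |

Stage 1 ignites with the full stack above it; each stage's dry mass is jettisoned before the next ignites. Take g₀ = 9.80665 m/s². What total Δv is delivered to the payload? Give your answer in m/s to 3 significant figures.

Δv ≈ 7270 m/s

Ignition mass of stage 1 = 27,500+2,870 + 9,800+1,580 + 1,970 = 43,720 kg.
Stage 1: m₀ = 43,720 kg, m_f = 43,720 − 27,500 = 16,220 kg; Δv = 289×9.80665×ln(2.695) = 2834.1×0.9916 ≈ 2810 m/s.
Stage 2: m₀ = 13,350 kg, m_f = 13,350 − 9,800 = 3,550 kg; Δv = 343×9.80665×ln(3.761) = 3363.7×1.3246 ≈ 4455 m/s.
Total Δv = 2810 + 4455 = 7265 m/s.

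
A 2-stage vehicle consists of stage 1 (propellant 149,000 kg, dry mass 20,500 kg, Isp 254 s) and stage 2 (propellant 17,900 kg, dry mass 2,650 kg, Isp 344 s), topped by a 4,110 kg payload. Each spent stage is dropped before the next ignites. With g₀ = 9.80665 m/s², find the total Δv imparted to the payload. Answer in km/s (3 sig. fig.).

Ignition mass of stage 1 = 149,000+20,500 + 17,900+2,650 + 4,110 = 194,160 kg.
Stage 1: m₀ = 194,160 kg, m_f = 194,160 − 149,000 = 45,160 kg; Δv = 254×9.80665×ln(4.299) = 2490.9×1.4585 ≈ 3633 m/s.
Stage 2: m₀ = 24,660 kg, m_f = 24,660 − 17,900 = 6,760 kg; Δv = 344×9.80665×ln(3.648) = 3373.5×1.2942 ≈ 4366 m/s.
Total Δv = 3633 + 4366 = 7999 m/s.

Δv ≈ 8.00 km/s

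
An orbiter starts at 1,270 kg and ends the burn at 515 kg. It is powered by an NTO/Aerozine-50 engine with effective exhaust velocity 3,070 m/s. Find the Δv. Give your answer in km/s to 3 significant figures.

Rocket equation: Δv = v_e · ln(m₀/m_f) = 3070.0 × ln(2.466) = 3070.0 × 0.9026 ≈ 2771.0 m/s.

Δv ≈ 2.77 km/s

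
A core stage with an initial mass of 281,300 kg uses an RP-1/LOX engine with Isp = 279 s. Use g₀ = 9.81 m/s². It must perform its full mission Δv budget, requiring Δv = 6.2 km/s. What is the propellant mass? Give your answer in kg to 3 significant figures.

v_e = Isp · g₀ = 279 × 9.81 = 2737.0 m/s.
m₀/m_f = exp(Δv / v_e) = exp(6200 / 2737.0) = exp(2.2653) = 9.6337.
m_f = 281,300 / 9.6337 = 29,199.6 kg, so propellant = m₀ − m_f = 281,300 − 29,199.6 = 252,100.4 kg.

propellant mass ≈ 252000 kg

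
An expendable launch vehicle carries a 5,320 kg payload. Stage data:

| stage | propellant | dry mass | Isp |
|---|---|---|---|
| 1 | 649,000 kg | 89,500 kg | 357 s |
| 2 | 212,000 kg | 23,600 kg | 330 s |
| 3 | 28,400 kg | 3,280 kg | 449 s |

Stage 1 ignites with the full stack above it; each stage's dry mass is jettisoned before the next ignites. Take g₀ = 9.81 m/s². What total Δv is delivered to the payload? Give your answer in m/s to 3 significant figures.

Δv ≈ 14900 m/s

Ignition mass of stage 1 = 649,000+89,500 + 212,000+23,600 + 28,400+3,280 + 5,320 = 1,011,100 kg.
Stage 1: m₀ = 1,011,100 kg, m_f = 1,011,100 − 649,000 = 362,100 kg; Δv = 357×9.81×ln(2.792) = 3502.2×1.0269 ≈ 3596 m/s.
Stage 2: m₀ = 272,600 kg, m_f = 272,600 − 212,000 = 60,600 kg; Δv = 330×9.81×ln(4.498) = 3237.3×1.5037 ≈ 4868 m/s.
Stage 3: m₀ = 37,000 kg, m_f = 37,000 − 28,400 = 8,600 kg; Δv = 449×9.81×ln(4.302) = 4404.7×1.4592 ≈ 6427 m/s.
Total Δv = 3596 + 4868 + 6427 = 14891 m/s.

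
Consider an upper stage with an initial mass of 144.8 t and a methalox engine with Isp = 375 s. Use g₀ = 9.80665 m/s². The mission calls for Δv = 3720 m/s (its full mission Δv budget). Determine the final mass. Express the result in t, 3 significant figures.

v_e = Isp · g₀ = 375 × 9.80665 = 3677.5 m/s.
From the ideal rocket equation, m₀/m_f = exp(Δv / v_e) = exp(3720 / 3677.5) = exp(1.0116) = 2.7499.
m_f = m₀ / 2.7499 = 144.8 / 2.7499 = 52.6565 t.

final mass ≈ 52.7 t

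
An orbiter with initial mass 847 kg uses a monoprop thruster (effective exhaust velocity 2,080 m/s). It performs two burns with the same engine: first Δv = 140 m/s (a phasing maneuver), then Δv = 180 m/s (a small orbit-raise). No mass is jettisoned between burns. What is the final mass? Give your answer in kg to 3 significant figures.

final mass ≈ 726 kg

After the first burn: m = 847 × exp(−140/2080.0) = 847 × 0.93491 = 791.869 kg.
After the second burn: m = 791.869 × exp(−180/2080.0) = 791.869 × 0.91710 = 726.223 kg.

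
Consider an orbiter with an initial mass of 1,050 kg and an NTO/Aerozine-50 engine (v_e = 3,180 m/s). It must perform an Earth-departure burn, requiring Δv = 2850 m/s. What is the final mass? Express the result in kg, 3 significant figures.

final mass ≈ 429 kg

m₀/m_f = exp(Δv / v_e) = exp(2850 / 3180.0) = exp(0.8962) = 2.4503.
m_f = m₀ / 2.4503 = 1,050 / 2.4503 = 428.519 kg.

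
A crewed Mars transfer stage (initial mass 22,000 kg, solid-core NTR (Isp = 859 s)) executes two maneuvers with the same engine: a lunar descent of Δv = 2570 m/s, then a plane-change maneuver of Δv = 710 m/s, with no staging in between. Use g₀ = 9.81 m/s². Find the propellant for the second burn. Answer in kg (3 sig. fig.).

propellant for the second burn ≈ 1310 kg

v_e = Isp · g₀ = 859 × 9.81 = 8426.8 m/s.
After the first burn: m = 22000 × exp(−2570/8426.8) = 22000 × 0.73714 = 16,217.1 kg.
After the second burn: m = 16,217.1 × exp(−710/8426.8) = 16,217.1 × 0.91920 = 14,906.8 kg.
Second-burn propellant = 16,217.1 − 14,906.8 = 1,310.3 kg.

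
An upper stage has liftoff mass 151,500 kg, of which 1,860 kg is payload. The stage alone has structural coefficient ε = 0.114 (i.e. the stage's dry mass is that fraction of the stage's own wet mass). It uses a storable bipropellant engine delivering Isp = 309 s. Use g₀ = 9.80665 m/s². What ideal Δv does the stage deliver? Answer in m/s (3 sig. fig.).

Δv ≈ 6300 m/s

Stage wet mass = m₀ − payload = 151,500 − 1,860 = 149,640 kg.
Stage dry mass = ε × stage wet mass = 0.114 × 149,640 = 17,059 kg.
Burnout mass m_f = stage dry + payload = 17,059 + 1,860 = 18,919 kg.
v_e = Isp · g₀ = 309 × 9.80665 = 3030.3 m/s.
Δv = v_e · ln(151,500/18,919) = 3030.3 × ln(8.008) = 3030.3 × 2.0804 ≈ 6304 m/s.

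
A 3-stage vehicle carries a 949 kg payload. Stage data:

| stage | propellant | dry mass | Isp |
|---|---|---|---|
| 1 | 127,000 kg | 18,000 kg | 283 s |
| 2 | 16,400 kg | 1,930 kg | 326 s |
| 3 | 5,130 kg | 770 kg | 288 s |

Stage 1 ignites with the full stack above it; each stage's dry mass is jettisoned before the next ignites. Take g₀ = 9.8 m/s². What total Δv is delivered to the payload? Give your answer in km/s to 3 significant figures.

Ignition mass of stage 1 = 127,000+18,000 + 16,400+1,930 + 5,130+770 + 949 = 170,179 kg.
Stage 1: m₀ = 170,179 kg, m_f = 170,179 − 127,000 = 43,179 kg; Δv = 283×9.8×ln(3.941) = 2773.4×1.3715 ≈ 3804 m/s.
Stage 2: m₀ = 25,179 kg, m_f = 25,179 − 16,400 = 8,779 kg; Δv = 326×9.8×ln(2.868) = 3194.8×1.0536 ≈ 3366 m/s.
Stage 3: m₀ = 6,849 kg, m_f = 6,849 − 5,130 = 1,719 kg; Δv = 288×9.8×ln(3.984) = 2822.4×1.3824 ≈ 3902 m/s.
Total Δv = 3804 + 3366 + 3902 = 11072 m/s.

Δv ≈ 11.1 km/s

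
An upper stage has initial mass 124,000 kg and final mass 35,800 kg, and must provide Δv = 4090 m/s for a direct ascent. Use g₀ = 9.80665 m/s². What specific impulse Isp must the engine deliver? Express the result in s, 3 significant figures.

Isp ≈ 336 s

ln(m₀/m_f) = ln(124000/35800) = ln(3.464) = 1.2423.
Using Δv = v_e ln(m₀/m_f): v_e = Δv / ln(m₀/m_f) = 4090 / 1.2423 = 3292.2 m/s.
Isp = v_e / g₀ = 3292.2 / 9.80665 = 335.7 s.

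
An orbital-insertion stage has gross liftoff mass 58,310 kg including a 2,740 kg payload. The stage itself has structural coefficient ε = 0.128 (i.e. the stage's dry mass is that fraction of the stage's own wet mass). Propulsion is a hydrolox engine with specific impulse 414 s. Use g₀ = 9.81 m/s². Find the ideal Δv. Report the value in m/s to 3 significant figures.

Δv ≈ 7220 m/s

Stage wet mass = m₀ − payload = 58,310 − 2,740 = 55,570 kg.
Stage dry mass = ε × stage wet mass = 0.128 × 55,570 = 7,112.96 kg.
Burnout mass m_f = stage dry + payload = 7,112.96 + 2,740 = 9,852.96 kg.
v_e = Isp · g₀ = 414 × 9.81 = 4061.3 m/s.
From the ideal rocket equation, Δv = v_e · ln(58,310/9,852.96) = 4061.3 × ln(5.918) = 4061.3 × 1.7780 ≈ 7221 m/s.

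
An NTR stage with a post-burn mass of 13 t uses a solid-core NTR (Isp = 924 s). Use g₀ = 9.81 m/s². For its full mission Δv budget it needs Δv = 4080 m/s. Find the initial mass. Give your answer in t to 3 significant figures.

v_e = Isp · g₀ = 924 × 9.81 = 9064.4 m/s.
Using Δv = v_e ln(m₀/m_f): m₀/m_f = exp(Δv / v_e) = exp(4080 / 9064.4) = exp(0.4501) = 1.5685.
m₀ = m_f × 1.5685 = 13 × 1.5685 = 20.3905 t.

initial mass ≈ 20.4 t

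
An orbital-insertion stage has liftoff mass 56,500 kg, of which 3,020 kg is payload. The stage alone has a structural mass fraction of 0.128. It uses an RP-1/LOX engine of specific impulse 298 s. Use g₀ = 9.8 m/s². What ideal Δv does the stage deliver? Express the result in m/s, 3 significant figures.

Δv ≈ 5100 m/s

Stage wet mass = m₀ − payload = 56,500 − 3,020 = 53,480 kg.
Stage dry mass = ε × stage wet mass = 0.128 × 53,480 = 6,845.44 kg.
Burnout mass m_f = stage dry + payload = 6,845.44 + 3,020 = 9,865.44 kg.
v_e = Isp · g₀ = 298 × 9.8 = 2920.4 m/s.
Using Δv = v_e ln(m₀/m_f): Δv = v_e · ln(56,500/9,865.44) = 2920.4 × ln(5.727) = 2920.4 × 1.7452 ≈ 5097 m/s.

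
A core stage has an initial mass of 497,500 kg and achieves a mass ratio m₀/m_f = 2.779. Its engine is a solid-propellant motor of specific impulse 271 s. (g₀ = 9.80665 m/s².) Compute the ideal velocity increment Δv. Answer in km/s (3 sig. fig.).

v_e = Isp · g₀ = 271 × 9.80665 = 2657.6 m/s.
From the ideal rocket equation, Δv = v_e · ln(2.779) = 2657.6 × 1.0221 ≈ 2716.3 m/s.

Δv ≈ 2.72 km/s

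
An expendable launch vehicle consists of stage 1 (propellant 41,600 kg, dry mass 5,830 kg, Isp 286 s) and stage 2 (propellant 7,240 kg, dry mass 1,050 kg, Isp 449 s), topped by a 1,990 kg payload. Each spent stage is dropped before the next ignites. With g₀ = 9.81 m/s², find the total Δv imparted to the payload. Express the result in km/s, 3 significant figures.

Ignition mass of stage 1 = 41,600+5,830 + 7,240+1,050 + 1,990 = 57,710 kg.
Stage 1: m₀ = 57,710 kg, m_f = 57,710 − 41,600 = 16,110 kg; Δv = 286×9.81×ln(3.582) = 2805.7×1.2760 ≈ 3580 m/s.
Stage 2: m₀ = 10,280 kg, m_f = 10,280 − 7,240 = 3,040 kg; Δv = 449×9.81×ln(3.382) = 4404.7×1.2183 ≈ 5366 m/s.
Total Δv = 3580 + 5366 = 8946 m/s.

Δv ≈ 8.95 km/s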